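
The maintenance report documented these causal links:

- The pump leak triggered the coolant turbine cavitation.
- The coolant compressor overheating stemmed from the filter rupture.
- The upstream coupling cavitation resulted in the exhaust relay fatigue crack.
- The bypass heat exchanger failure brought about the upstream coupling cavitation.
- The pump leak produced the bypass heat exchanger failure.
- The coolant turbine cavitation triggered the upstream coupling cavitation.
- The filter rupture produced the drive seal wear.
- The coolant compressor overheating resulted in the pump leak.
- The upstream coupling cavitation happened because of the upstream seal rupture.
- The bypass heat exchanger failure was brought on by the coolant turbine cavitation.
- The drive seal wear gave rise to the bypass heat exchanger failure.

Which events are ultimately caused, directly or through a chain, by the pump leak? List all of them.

the bypass heat exchanger failure, the coolant turbine cavitation, the exhaust relay fatigue crack, the upstream coupling cavitation

Direct effects: the coolant turbine cavitation, the bypass heat exchanger failure.
2 steps out: the upstream coupling cavitation.
3 steps out: the exhaust relay fatigue crack.
Not reachable from it: the filter rupture, the coolant compressor overheating, the drive seal wear, the upstream seal rupture.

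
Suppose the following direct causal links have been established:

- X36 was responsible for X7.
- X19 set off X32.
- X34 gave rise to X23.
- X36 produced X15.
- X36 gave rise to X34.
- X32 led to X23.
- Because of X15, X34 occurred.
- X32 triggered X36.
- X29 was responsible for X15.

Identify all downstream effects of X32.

X15, X23, X34, X36, X7

Direct effects: X36, X23.
2 steps out: X7, X15, X34.
Not reachable from it: X19, X29.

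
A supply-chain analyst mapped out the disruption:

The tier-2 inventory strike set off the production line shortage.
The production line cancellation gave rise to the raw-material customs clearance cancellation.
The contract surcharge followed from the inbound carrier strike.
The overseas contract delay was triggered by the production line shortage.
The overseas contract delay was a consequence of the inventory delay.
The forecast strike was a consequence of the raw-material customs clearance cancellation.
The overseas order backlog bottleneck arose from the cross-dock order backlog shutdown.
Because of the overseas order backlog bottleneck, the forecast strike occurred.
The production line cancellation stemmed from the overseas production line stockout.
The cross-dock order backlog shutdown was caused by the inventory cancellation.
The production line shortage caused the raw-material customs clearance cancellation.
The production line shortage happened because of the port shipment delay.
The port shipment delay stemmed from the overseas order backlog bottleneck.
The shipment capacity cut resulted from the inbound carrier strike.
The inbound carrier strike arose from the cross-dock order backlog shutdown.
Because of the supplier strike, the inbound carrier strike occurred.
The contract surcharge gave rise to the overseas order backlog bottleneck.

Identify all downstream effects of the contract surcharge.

Direct effects: the overseas order backlog bottleneck.
2 steps out: the port shipment delay, the forecast strike.
3 steps out: the production line shortage.
4 steps out: the raw-material customs clearance cancellation, the overseas contract delay.
Not reachable from it: the inventory cancellation, the supplier strike, the overseas production line stockout, the cross-dock order backlog shutdown, the inbound carrier strike, the shipment capacity cut, the tier-2 inventory strike, the production line cancellation, the inventory delay.

the forecast strike, the overseas contract delay, the overseas order backlog bottleneck, the port shipment delay, the production line shortage, the raw-material customs clearance cancellation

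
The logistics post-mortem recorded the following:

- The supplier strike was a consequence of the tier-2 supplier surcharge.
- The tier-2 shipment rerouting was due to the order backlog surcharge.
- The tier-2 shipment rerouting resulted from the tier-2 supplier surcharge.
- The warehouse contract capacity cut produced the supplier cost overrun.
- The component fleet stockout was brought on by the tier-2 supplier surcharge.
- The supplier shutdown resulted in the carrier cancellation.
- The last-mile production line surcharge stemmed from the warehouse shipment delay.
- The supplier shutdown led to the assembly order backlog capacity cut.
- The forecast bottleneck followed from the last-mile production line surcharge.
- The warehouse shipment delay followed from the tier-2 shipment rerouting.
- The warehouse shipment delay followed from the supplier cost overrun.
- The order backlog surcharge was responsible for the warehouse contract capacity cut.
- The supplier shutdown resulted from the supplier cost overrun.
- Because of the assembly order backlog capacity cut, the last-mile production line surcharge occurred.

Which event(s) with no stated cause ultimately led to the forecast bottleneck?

the order backlog surcharge, the tier-2 supplier surcharge

Tracing upstream from the forecast bottleneck: the forecast bottleneck ← the last-mile production line surcharge ← the warehouse shipment delay ← the tier-2 shipment rerouting ← the tier-2 supplier surcharge.
A separate upstream branch: the forecast bottleneck ← the last-mile production line surcharge ← the warehouse shipment delay ← the tier-2 shipment rerouting ← the order backlog surcharge.
Each of those chain origins has no stated cause.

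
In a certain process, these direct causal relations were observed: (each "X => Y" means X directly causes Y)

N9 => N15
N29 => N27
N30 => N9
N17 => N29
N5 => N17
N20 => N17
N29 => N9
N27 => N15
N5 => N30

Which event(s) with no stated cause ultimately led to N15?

Tracing upstream from N15: N15 ← N9 ← N30 ← N5.
A separate upstream branch: N15 ← N9 ← N29 ← N17 ← N20.
Each of those chain origins has no stated cause.

N20, N5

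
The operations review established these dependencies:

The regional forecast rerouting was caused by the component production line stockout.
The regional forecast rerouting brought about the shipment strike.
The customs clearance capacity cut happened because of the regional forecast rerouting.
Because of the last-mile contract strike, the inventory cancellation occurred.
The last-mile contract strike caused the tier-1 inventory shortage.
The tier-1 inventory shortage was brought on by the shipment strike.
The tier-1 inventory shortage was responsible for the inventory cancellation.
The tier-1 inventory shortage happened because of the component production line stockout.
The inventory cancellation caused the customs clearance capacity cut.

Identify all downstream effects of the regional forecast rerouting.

Direct effects: the shipment strike, the customs clearance capacity cut.
2 steps out: the tier-1 inventory shortage.
3 steps out: the inventory cancellation.
Not reachable from it: the component production line stockout, the last-mile contract strike.

the customs clearance capacity cut, the inventory cancellation, the shipment strike, the tier-1 inventory shortage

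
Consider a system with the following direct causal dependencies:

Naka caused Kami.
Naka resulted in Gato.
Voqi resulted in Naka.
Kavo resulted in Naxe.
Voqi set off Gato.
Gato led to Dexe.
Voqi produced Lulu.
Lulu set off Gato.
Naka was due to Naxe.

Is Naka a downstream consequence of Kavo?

There is a causal chain: Kavo → Naxe → Naka.

Yes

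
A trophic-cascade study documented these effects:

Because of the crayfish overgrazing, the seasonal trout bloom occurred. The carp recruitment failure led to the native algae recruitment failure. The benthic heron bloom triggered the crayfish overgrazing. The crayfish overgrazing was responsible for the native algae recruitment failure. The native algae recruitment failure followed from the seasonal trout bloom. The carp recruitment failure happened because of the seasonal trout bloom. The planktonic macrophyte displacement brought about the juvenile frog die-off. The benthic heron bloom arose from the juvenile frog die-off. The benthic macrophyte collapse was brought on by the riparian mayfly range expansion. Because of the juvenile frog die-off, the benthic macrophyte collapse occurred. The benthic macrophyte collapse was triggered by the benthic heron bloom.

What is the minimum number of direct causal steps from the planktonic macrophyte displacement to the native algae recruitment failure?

4

Shortest chain: the planktonic macrophyte displacement → the juvenile frog die-off → the benthic heron bloom → the crayfish overgrazing → the native algae recruitment failure.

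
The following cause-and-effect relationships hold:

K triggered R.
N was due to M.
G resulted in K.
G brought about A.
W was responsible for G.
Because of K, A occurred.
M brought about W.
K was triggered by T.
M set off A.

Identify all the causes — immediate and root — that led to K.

Immediate causes of K: G, T.
Further upstream: M, W.

G, M, T, W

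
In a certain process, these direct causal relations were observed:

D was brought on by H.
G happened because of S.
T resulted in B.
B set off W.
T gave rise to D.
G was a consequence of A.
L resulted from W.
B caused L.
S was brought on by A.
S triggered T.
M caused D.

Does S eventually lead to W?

Yes

There is a causal chain: S → T → B → W.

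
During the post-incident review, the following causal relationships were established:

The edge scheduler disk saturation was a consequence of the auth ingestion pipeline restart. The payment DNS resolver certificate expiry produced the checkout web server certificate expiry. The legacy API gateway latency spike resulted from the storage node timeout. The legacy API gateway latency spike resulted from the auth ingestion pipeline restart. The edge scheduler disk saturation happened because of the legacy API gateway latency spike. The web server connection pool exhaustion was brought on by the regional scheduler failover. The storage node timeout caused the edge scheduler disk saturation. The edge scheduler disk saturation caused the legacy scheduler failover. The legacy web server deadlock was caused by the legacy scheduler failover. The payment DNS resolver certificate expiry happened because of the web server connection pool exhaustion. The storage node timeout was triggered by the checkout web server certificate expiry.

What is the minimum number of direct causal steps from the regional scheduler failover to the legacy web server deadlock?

Shortest chain: the regional scheduler failover → the web server connection pool exhaustion → the payment DNS resolver certificate expiry → the checkout web server certificate expiry → the storage node timeout → the edge scheduler disk saturation → the legacy scheduler failover → the legacy web server deadlock.

7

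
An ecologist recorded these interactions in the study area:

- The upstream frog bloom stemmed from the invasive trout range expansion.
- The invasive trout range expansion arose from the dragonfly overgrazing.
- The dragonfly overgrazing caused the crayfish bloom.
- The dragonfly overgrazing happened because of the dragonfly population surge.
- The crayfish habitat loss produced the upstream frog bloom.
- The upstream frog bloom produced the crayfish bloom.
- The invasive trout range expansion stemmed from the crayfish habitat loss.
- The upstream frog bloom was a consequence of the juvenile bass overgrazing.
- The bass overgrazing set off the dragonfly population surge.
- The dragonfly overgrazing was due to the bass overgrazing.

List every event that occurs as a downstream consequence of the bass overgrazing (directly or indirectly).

Direct effects: the dragonfly population surge, the dragonfly overgrazing.
2 steps out: the invasive trout range expansion, the crayfish bloom.
3 steps out: the upstream frog bloom.
Not reachable from it: the crayfish habitat loss, the juvenile bass overgrazing.

the crayfish bloom, the dragonfly overgrazing, the dragonfly population surge, the invasive trout range expansion, the upstream frog bloom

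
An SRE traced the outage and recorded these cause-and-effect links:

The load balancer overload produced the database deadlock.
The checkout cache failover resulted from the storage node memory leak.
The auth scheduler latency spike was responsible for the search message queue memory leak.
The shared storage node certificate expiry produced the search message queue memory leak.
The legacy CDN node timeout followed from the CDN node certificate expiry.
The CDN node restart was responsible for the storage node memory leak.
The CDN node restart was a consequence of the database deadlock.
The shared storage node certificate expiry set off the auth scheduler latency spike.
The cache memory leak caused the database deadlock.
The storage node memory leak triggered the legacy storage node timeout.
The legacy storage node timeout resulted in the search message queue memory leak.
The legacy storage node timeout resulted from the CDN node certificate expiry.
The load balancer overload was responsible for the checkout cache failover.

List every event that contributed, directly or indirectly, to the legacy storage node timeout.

the CDN node certificate expiry, the CDN node restart, the cache memory leak, the database deadlock, the load balancer overload, the storage node memory leak

Immediate causes of the legacy storage node timeout: the storage node memory leak, the CDN node certificate expiry.
Further upstream: the cache memory leak, the load balancer overload, the database deadlock, the CDN node restart.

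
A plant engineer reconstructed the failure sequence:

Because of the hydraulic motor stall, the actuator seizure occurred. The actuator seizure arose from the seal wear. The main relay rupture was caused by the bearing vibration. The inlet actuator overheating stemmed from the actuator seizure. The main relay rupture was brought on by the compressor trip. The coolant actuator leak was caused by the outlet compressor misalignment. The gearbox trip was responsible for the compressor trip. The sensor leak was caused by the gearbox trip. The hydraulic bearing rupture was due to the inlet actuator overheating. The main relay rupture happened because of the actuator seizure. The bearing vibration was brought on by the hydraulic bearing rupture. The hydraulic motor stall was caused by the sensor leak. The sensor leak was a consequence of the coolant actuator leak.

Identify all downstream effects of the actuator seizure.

Direct effects: the inlet actuator overheating, the main relay rupture.
2 steps out: the hydraulic bearing rupture.
3 steps out: the bearing vibration.
Not reachable from it: the outlet compressor misalignment, the gearbox trip, the compressor trip, the coolant actuator leak, the sensor leak, the seal wear, the hydraulic motor stall.

the bearing vibration, the hydraulic bearing rupture, the inlet actuator overheating, the main relay rupture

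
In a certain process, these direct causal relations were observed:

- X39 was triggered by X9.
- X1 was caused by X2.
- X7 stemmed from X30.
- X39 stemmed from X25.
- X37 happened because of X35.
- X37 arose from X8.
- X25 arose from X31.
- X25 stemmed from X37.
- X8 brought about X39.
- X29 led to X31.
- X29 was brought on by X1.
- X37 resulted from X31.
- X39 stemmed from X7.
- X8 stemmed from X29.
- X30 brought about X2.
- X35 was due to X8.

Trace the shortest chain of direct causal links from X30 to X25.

X30 → X2 → X1 → X29 → X31 → X25

X30 → X2
X2 → X1
X1 → X29
X29 → X31
X31 → X25
Length: 5 steps.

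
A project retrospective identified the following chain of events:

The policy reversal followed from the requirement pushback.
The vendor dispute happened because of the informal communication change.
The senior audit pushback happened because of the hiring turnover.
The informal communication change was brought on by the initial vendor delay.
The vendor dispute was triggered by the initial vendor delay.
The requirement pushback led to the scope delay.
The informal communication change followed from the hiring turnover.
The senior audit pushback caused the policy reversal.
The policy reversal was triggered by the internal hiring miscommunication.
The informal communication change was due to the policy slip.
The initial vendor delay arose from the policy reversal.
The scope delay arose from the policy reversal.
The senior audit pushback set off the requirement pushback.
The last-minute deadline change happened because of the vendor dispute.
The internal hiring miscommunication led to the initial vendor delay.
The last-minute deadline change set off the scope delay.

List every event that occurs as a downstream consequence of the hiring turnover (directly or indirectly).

the informal communication change, the initial vendor delay, the last-minute deadline change, the policy reversal, the requirement pushback, the scope delay, the senior audit pushback, the vendor dispute

Direct effects: the senior audit pushback, the informal communication change.
2 steps out: the requirement pushback, the policy reversal, the vendor dispute.
3 steps out: the initial vendor delay, the last-minute deadline change, the scope delay.
Not reachable from it: the internal hiring miscommunication, the policy slip.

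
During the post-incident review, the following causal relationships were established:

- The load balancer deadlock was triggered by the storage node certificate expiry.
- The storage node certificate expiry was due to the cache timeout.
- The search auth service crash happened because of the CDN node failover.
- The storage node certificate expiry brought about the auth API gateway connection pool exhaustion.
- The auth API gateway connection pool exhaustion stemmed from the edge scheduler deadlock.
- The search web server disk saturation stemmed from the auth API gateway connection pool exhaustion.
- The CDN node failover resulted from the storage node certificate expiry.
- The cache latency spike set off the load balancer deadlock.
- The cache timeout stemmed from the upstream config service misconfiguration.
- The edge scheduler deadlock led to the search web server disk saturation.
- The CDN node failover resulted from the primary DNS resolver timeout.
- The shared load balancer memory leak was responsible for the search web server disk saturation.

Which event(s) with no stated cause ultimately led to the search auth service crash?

Tracing upstream from the search auth service crash: the search auth service crash ← the CDN node failover ← the storage node certificate expiry ← the cache timeout ← the upstream config service misconfiguration.
A separate upstream branch: the search auth service crash ← the CDN node failover ← the primary DNS resolver timeout.
Each of those chain origins has no stated cause.

the primary DNS resolver timeout, the upstream config service misconfiguration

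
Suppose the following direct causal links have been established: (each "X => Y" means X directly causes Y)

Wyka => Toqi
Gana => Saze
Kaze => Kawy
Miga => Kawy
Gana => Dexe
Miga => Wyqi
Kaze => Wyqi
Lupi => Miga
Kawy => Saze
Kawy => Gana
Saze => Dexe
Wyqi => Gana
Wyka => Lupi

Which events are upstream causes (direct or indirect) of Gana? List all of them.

Immediate causes of Gana: Kawy, Wyqi.
Further upstream: Wyka, Lupi, Miga, Kaze.

Kawy, Kaze, Lupi, Miga, Wyka, Wyqi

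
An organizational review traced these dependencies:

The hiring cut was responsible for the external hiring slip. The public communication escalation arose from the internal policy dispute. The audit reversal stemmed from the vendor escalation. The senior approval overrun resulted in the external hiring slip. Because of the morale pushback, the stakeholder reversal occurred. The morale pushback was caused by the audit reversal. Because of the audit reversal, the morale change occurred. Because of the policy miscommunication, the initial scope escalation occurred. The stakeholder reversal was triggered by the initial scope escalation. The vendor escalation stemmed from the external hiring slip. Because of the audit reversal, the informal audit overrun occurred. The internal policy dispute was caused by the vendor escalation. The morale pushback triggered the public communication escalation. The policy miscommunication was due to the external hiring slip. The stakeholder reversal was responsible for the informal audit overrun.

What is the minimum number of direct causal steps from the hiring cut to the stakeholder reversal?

Shortest chain: the hiring cut → the external hiring slip → the policy miscommunication → the initial scope escalation → the stakeholder reversal.

4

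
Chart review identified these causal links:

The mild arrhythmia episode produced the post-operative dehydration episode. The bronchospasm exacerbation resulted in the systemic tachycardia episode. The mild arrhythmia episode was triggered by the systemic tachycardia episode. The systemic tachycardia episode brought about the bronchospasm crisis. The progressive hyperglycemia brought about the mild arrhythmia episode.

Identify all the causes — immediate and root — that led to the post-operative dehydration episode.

Immediate cause of the post-operative dehydration episode: the mild arrhythmia episode.
Further upstream: the bronchospasm exacerbation, the systemic tachycardia episode, the progressive hyperglycemia.

the bronchospasm exacerbation, the mild arrhythmia episode, the progressive hyperglycemia, the systemic tachycardia episode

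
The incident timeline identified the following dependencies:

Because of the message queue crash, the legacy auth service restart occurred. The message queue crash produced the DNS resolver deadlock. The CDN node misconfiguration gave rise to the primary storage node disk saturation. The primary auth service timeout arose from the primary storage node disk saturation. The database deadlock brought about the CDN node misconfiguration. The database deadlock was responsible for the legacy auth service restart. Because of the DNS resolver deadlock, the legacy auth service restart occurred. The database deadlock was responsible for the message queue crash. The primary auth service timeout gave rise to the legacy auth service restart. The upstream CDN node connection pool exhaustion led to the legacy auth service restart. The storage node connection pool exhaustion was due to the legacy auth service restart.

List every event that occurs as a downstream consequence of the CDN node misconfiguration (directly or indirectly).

the legacy auth service restart, the primary auth service timeout, the primary storage node disk saturation, the storage node connection pool exhaustion

Direct effects: the primary storage node disk saturation.
2 steps out: the primary auth service timeout.
3 steps out: the legacy auth service restart.
4 steps out: the storage node connection pool exhaustion.
Not reachable from it: the database deadlock, the message queue crash, the DNS resolver deadlock, the upstream CDN node connection pool exhaustion.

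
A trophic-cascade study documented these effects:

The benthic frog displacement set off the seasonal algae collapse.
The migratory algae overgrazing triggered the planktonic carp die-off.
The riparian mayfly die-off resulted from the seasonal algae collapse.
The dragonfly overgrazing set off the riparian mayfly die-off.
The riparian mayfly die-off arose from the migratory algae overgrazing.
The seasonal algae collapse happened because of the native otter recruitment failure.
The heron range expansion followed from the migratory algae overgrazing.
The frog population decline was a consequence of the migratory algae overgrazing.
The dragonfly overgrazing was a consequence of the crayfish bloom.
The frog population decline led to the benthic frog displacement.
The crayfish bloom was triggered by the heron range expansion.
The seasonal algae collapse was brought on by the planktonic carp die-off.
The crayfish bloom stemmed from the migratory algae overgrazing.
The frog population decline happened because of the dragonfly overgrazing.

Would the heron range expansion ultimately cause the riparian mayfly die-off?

There is a causal chain: the heron range expansion → the crayfish bloom → the dragonfly overgrazing → the riparian mayfly die-off.

Yes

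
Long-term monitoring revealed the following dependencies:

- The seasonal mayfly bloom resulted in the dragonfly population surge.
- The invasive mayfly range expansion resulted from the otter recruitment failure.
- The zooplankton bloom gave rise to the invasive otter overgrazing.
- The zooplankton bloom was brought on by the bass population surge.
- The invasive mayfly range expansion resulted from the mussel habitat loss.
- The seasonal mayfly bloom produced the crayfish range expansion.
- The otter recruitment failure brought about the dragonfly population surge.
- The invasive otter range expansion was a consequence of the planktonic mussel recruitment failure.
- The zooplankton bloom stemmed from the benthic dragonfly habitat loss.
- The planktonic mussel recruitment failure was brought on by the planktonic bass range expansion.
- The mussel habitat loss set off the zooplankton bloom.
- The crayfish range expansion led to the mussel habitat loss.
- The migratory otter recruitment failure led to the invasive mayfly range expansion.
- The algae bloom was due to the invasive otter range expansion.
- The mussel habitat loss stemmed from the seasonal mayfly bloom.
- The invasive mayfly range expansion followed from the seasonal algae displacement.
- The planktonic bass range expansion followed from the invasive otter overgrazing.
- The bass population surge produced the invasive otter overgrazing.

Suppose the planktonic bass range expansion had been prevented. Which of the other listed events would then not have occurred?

the algae bloom, the invasive otter range expansion, the planktonic mussel recruitment failure

Downstream of the planktonic bass range expansion: the planktonic mussel recruitment failure, the invasive otter range expansion, the algae bloom.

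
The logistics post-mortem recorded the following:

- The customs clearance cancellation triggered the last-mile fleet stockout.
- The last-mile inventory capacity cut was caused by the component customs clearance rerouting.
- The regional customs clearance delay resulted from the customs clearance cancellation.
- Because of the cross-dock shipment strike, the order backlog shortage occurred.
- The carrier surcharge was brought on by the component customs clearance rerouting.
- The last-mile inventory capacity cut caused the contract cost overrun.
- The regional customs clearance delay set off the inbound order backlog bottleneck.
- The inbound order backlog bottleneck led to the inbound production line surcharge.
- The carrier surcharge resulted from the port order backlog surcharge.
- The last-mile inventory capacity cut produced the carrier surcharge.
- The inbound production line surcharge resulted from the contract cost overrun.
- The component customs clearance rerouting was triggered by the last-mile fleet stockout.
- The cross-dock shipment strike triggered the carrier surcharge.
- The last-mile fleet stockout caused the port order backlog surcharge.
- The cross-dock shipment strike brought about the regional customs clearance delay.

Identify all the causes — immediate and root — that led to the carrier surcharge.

Immediate causes of the carrier surcharge: the cross-dock shipment strike, the component customs clearance rerouting, the last-mile inventory capacity cut, the port order backlog surcharge.
Further upstream: the customs clearance cancellation, the last-mile fleet stockout.

the component customs clearance rerouting, the cross-dock shipment strike, the customs clearance cancellation, the last-mile fleet stockout, the last-mile inventory capacity cut, the port order backlog surcharge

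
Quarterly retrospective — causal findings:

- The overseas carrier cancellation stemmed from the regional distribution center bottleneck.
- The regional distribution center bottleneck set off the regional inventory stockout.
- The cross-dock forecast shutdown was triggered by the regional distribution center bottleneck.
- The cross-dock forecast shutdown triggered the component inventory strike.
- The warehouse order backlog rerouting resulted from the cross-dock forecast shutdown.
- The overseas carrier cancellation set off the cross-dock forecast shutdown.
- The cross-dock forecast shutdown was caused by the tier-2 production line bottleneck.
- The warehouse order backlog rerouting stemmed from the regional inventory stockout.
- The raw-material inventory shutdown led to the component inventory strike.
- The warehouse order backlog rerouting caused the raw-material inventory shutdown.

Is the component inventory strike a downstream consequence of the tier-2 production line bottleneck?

There is a causal chain: the tier-2 production line bottleneck → the cross-dock forecast shutdown → the component inventory strike.

Yes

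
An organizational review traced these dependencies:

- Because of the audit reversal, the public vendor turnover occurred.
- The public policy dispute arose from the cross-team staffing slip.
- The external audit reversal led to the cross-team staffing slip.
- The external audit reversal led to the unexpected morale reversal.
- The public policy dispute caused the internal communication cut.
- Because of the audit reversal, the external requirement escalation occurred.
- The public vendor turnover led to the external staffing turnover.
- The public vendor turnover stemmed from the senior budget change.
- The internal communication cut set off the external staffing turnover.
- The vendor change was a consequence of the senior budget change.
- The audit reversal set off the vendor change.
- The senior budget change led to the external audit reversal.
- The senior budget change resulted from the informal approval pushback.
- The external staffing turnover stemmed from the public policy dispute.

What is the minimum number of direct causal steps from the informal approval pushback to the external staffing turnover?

Shortest chain: the informal approval pushback → the senior budget change → the public vendor turnover → the external staffing turnover.

3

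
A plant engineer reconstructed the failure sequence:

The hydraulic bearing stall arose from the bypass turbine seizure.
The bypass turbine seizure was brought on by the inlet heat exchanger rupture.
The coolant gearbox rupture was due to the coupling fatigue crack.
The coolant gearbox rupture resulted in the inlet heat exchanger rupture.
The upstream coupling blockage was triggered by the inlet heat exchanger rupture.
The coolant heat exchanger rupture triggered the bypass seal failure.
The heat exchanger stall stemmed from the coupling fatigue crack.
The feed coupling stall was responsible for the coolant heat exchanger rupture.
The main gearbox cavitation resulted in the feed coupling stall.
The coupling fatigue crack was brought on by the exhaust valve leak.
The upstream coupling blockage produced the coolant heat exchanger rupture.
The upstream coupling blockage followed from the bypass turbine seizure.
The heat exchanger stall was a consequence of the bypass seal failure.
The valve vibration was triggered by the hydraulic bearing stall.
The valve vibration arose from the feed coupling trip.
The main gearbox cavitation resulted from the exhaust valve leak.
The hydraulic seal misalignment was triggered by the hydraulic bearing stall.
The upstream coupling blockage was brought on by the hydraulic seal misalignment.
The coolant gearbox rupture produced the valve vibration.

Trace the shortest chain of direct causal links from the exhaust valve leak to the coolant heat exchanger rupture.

the exhaust valve leak → the main gearbox cavitation
the main gearbox cavitation → the feed coupling stall
the feed coupling stall → the coolant heat exchanger rupture
Length: 3 steps.

the exhaust valve leak → the main gearbox cavitation → the feed coupling stall → the coolant heat exchanger rupture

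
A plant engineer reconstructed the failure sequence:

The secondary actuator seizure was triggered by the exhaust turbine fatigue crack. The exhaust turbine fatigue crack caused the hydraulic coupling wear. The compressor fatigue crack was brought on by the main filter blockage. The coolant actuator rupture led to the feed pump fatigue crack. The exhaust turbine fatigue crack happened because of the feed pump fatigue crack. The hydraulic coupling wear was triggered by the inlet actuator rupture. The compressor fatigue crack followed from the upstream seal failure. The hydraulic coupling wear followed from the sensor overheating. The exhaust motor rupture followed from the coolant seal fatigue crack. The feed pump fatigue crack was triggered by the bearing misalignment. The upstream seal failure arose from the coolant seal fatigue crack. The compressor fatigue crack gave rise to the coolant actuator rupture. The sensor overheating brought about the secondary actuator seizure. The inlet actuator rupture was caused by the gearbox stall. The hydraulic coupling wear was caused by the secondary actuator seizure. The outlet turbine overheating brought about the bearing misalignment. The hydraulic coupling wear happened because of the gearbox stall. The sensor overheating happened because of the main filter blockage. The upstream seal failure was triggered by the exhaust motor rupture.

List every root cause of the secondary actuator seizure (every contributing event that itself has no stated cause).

the coolant seal fatigue crack, the main filter blockage, the outlet turbine overheating

Tracing upstream from the secondary actuator seizure: the secondary actuator seizure ← the exhaust turbine fatigue crack ← the feed pump fatigue crack ← the bearing misalignment ← the outlet turbine overheating.
A separate upstream branch: the secondary actuator seizure ← the sensor overheating ← the main filter blockage.
A separate upstream branch: the secondary actuator seizure ← the exhaust turbine fatigue crack ← the feed pump fatigue crack ← the coolant actuator rupture ← the compressor fatigue crack ← the upstream seal failure ← the coolant seal fatigue crack.
Each of those chain origins has no stated cause.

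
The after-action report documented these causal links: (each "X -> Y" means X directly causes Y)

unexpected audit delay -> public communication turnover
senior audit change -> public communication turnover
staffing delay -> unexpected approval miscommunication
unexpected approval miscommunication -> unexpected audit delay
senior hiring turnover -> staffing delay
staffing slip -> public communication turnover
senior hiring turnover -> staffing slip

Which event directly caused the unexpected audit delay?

the unexpected approval miscommunication

Upstream contributors include the senior hiring turnover, the staffing delay, but only the unexpected approval miscommunication feeds directly into the unexpected audit delay.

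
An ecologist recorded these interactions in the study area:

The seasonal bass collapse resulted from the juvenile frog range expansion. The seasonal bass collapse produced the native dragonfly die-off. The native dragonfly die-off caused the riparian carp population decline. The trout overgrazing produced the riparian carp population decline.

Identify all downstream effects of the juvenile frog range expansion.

Direct effects: the seasonal bass collapse.
2 steps out: the native dragonfly die-off.
3 steps out: the riparian carp population decline.
Not reachable from it: the trout overgrazing.

the native dragonfly die-off, the riparian carp population decline, the seasonal bass collapse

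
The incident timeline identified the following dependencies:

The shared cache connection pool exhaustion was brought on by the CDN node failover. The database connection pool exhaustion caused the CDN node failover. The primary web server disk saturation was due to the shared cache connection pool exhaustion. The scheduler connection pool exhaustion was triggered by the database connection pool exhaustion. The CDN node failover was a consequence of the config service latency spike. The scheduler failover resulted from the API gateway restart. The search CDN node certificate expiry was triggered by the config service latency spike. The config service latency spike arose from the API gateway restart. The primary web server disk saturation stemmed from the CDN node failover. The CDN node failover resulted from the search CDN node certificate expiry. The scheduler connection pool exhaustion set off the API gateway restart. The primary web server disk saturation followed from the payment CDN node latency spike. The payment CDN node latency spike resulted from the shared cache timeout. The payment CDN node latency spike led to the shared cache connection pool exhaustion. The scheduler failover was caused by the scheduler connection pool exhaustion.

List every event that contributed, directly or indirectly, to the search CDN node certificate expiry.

the API gateway restart, the config service latency spike, the database connection pool exhaustion, the scheduler connection pool exhaustion

Immediate cause of the search CDN node certificate expiry: the config service latency spike.
Further upstream: the database connection pool exhaustion, the scheduler connection pool exhaustion, the API gateway restart.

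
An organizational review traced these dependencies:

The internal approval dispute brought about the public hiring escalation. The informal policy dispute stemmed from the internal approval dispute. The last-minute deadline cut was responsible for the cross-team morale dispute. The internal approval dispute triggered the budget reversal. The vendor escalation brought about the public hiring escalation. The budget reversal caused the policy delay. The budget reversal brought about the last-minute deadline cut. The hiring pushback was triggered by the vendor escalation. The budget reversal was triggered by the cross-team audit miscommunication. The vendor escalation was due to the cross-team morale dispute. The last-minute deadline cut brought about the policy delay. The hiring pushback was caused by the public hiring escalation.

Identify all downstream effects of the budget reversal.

the cross-team morale dispute, the hiring pushback, the last-minute deadline cut, the policy delay, the public hiring escalation, the vendor escalation

Direct effects: the last-minute deadline cut, the policy delay.
2 steps out: the cross-team morale dispute.
3 steps out: the vendor escalation.
4 steps out: the public hiring escalation, the hiring pushback.
Not reachable from it: the internal approval dispute, the informal policy dispute, the cross-team audit miscommunication.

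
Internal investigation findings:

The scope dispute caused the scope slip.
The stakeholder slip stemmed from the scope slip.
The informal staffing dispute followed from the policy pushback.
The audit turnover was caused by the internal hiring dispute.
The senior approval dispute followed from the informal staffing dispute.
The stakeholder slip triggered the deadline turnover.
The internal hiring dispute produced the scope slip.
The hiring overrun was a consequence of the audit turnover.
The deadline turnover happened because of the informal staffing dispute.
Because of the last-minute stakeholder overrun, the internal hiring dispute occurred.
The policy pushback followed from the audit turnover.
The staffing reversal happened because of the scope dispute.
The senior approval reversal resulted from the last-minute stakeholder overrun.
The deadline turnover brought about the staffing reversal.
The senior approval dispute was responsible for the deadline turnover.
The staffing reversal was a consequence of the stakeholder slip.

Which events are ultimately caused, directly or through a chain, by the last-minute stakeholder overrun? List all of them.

the audit turnover, the deadline turnover, the hiring overrun, the informal staffing dispute, the internal hiring dispute, the policy pushback, the scope slip, the senior approval dispute, the senior approval reversal, the staffing reversal, the stakeholder slip

Direct effects: the senior approval reversal, the internal hiring dispute.
2 steps out: the audit turnover, the scope slip.
3 steps out: the hiring overrun, the policy pushback, the stakeholder slip.
4 steps out: the informal staffing dispute, the deadline turnover, the staffing reversal.
5 steps out: the senior approval dispute.
Not reachable from it: the scope dispute.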